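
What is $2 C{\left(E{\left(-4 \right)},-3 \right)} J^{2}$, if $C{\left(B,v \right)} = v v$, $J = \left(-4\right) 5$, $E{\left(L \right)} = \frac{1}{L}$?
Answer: $7200$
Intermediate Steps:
$J = -20$
$C{\left(B,v \right)} = v^{2}$
$2 C{\left(E{\left(-4 \right)},-3 \right)} J^{2} = 2 \left(-3\right)^{2} \left(-20\right)^{2} = 2 \cdot 9 \cdot 400 = 18 \cdot 400 = 7200$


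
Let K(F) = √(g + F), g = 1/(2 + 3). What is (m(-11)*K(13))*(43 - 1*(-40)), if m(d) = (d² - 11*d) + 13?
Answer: 4233*√330 ≈ 76896.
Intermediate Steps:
g = ⅕ (g = 1/5 = ⅕ ≈ 0.20000)
m(d) = 13 + d² - 11*d
K(F) = √(⅕ + F)
(m(-11)*K(13))*(43 - 1*(-40)) = ((13 + (-11)² - 11*(-11))*(√(5 + 25*13)/5))*(43 - 1*(-40)) = ((13 + 121 + 121)*(√(5 + 325)/5))*(43 + 40) = (255*(√330/5))*83 = (51*√330)*83 = 4233*√330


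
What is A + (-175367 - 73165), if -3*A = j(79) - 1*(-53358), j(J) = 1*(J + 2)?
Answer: -266345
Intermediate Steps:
j(J) = 2 + J (j(J) = 1*(2 + J) = 2 + J)
A = -17813 (A = -((2 + 79) - 1*(-53358))/3 = -(81 + 53358)/3 = -⅓*53439 = -17813)
A + (-175367 - 73165) = -17813 + (-175367 - 73165) = -17813 - 248532 = -266345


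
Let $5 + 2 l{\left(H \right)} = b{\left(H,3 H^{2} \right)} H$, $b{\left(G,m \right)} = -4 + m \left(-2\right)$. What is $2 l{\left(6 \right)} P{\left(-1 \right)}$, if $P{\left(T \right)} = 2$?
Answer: $-2650$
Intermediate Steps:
$b{\left(G,m \right)} = -4 - 2 m$
$l{\left(H \right)} = - \frac{5}{2} + \frac{H \left(-4 - 6 H^{2}\right)}{2}$ ($l{\left(H \right)} = - \frac{5}{2} + \frac{\left(-4 - 2 \cdot 3 H^{2}\right) H}{2} = - \frac{5}{2} + \frac{\left(-4 - 6 H^{2}\right) H}{2} = - \frac{5}{2} + \frac{H \left(-4 - 6 H^{2}\right)}{2}$)
$2 l{\left(6 \right)} P{\left(-1 \right)} = 2 \left(- \frac{5}{2} - 3 \cdot 6^{3} - 12\right) 2 = 2 \left(- \frac{5}{2} - 648 - 12\right) 2 = 2 \left(- \frac{1325}{2}\right) 2 = \left(-1325\right) 2 = -2650$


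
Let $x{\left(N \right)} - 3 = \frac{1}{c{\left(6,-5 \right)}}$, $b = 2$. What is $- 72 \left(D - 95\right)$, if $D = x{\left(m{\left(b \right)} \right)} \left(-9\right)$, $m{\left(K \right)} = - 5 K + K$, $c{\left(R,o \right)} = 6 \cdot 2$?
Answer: $8838$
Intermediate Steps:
$c{\left(R,o \right)} = 12$
$m{\left(K \right)} = - 4 K$
$x{\left(N \right)} = \frac{37}{12}$ ($x{\left(N \right)} = 3 + \frac{1}{12} = \frac{37}{12}$)
$D = - \frac{111}{4}$ ($D = \frac{37}{12} \left(-9\right) = - \frac{111}{4} \approx -27.75$)
$- 72 \left(D - 95\right) = - 72 \left(- \frac{111}{4} - 95\right) = \left(-72\right) \left(- \frac{491}{4}\right) = 8838$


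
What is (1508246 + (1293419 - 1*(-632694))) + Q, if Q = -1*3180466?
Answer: 253893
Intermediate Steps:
Q = -3180466
(1508246 + (1293419 - 1*(-632694))) + Q = (1508246 + (1293419 - 1*(-632694))) - 3180466 = (1508246 + (1293419 + 632694)) - 3180466 = (1508246 + 1926113) - 3180466 = 3434359 - 3180466 = 253893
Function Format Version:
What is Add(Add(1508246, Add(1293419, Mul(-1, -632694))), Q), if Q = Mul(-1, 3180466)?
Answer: 253893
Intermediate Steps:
Q = -3180466
Add(Add(1508246, Add(1293419, Mul(-1, -632694))), Q) = Add(Add(1508246, Add(1293419, Mul(-1, -632694))), -3180466) = Add(Add(1508246, Add(1293419, 632694)), -3180466) = Add(Add(1508246, 1926113), -3180466) = Add(3434359, -3180466) = 253893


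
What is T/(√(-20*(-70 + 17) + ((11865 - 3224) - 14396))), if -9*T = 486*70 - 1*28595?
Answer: 1085*I*√4695/8451 ≈ 8.7971*I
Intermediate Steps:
T = -5425/9 (T = -(486*70 - 1*28595)/9 = -(34020 - 28595)/9 = -⅑*5425 = -5425/9 ≈ -602.78)
T/(√(-20*(-70 + 17) + ((11865 - 3224) - 14396))) = -5425/(9*√(-20*(-70 + 17) + ((11865 - 3224) - 14396))) = -5425/(9*√(-20*(-53) + (8641 - 14396))) = -5425/(9*√(1060 - 5755)) = -5425*(-I*√4695/4695)/9 = -(-1085)*I*√4695/8451 = 1085*I*√4695/8451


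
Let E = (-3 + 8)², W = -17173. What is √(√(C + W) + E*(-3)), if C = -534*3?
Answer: √(-75 + 5*I*√751) ≈ 6.372 + 10.752*I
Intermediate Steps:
E = 25 (E = 5² = 25)
C = -1602
√(√(C + W) + E*(-3)) = √(√(-1602 - 17173) + 25*(-3)) = √(√(-18775) - 75) = √(5*I*√751 - 75) = √(-75 + 5*I*√751)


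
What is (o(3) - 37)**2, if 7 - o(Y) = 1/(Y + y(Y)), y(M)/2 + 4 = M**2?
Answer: 152881/169 ≈ 904.62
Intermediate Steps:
y(M) = -8 + 2*M**2
o(Y) = 7 - 1/(-8 + Y + 2*Y**2) (o(Y) = 7 - 1/(Y + (-8 + 2*Y**2)) = 7 - 1/(-8 + Y + 2*Y**2))
(o(3) - 37)**2 = ((-57 + 7*3 + 14*3**2)/(-8 + 3 + 2*3**2) - 37)**2 = ((-57 + 21 + 14*9)/(-8 + 3 + 2*9) - 37)**2 = ((-57 + 21 + 126)/(-8 + 3 + 18) - 37)**2 = (90/13 - 37)**2 = (-391/13)**2 = 152881/169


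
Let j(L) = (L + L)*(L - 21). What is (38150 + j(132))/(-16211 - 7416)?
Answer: -67454/23627 ≈ -2.8550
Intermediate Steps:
j(L) = 2*L*(-21 + L) (j(L) = (2*L)*(-21 + L) = 2*L*(-21 + L))
(38150 + j(132))/(-16211 - 7416) = (38150 + 2*132*(-21 + 132))/(-16211 - 7416) = (38150 + 2*132*111)/(-23627) = (38150 + 29304)*(-1/23627) = 67454*(-1/23627) = -67454/23627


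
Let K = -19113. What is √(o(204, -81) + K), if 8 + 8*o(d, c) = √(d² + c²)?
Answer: √(-305824 + 6*√5353)/4 ≈ 138.15*I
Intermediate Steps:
o(d, c) = -1 + √(c² + d²)/8 (o(d, c) = -1 + √(d² + c²)/8 = -1 + √(c² + d²)/8)
√(o(204, -81) + K) = √((-1 + √((-81)² + 204²)/8) - 19113) = √((-1 + √(6561 + 41616)/8) - 19113) = √((-1 + √48177/8) - 19113) = √((-1 + (3*√5353)/8) - 19113) = √((-1 + 3*√5353/8) - 19113) = √(-19114 + 3*√5353/8)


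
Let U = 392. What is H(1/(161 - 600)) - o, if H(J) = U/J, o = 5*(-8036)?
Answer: -131908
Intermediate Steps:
o = -40180
H(J) = 392/J
H(1/(161 - 600)) - o = 392/(1/(161 - 600)) - 1*(-40180) = 392/(1/(-439)) + 40180 = 392/(-1/439) + 40180 = 392*(-439) + 40180 = -172088 + 40180 = -131908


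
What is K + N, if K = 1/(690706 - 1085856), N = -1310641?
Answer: -517899791151/395150 ≈ -1.3106e+6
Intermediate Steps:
K = -1/395150 (K = 1/(-395150) = -1/395150 ≈ -2.5307e-6)
K + N = -1/395150 - 1310641 = -517899791151/395150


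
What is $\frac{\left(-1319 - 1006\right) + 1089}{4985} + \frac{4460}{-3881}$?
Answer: $- \frac{27030016}{19346785} \approx -1.3971$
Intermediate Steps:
$\frac{\left(-1319 - 1006\right) + 1089}{4985} + \frac{4460}{-3881} = \left(-2325 + 1089\right) \frac{1}{4985} + 4460 \left(- \frac{1}{3881}\right) = \left(-1236\right) \frac{1}{4985} - \frac{4460}{3881} = - \frac{1236}{4985} - \frac{4460}{3881} = - \frac{27030016}{19346785}$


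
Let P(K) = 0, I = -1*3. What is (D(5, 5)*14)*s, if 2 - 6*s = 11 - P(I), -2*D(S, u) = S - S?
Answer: 0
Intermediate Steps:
I = -3
D(S, u) = 0 (D(S, u) = -(S - S)/2 = -½*0 = 0)
s = -3/2 (s = ⅓ - (11 - 1*0)/6 = ⅓ - (11 + 0)/6 = ⅓ - ⅙*11 = ⅓ - 11/6 = -3/2 ≈ -1.5000)
(D(5, 5)*14)*s = (0*14)*(-3/2) = 0*(-3/2) = 0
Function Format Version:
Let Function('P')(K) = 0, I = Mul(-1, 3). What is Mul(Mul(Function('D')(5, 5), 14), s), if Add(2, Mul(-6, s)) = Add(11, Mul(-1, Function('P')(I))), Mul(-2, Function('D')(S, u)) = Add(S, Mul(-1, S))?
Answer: 0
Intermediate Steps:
I = -3
Function('D')(S, u) = 0 (Function('D')(S, u) = Mul(Rational(-1, 2), Add(S, Mul(-1, S))) = Mul(Rational(-1, 2), 0) = 0)
s = Rational(-3, 2) (s = Add(Rational(1, 3), Mul(Rational(-1, 6), Add(11, Mul(-1, 0)))) = Add(Rational(1, 3), Mul(Rational(-1, 6), Add(11, 0))) = Add(Rational(1, 3), Mul(Rational(-1, 6), 11)) = Add(Rational(1, 3), Rational(-11, 6)) = Rational(-3, 2) ≈ -1.5000)
Mul(Mul(Function('D')(5, 5), 14), s) = Mul(Mul(0, 14), Rational(-3, 2)) = Mul(0, Rational(-3, 2)) = 0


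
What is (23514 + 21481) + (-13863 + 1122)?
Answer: 32254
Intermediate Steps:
(23514 + 21481) + (-13863 + 1122) = 44995 - 12741 = 32254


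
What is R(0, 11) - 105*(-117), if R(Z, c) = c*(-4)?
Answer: 12241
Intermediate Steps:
R(Z, c) = -4*c
R(0, 11) - 105*(-117) = -4*11 - 105*(-117) = -44 + 12285 = 12241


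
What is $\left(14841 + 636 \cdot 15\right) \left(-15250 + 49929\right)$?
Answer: $845508699$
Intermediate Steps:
$\left(14841 + 636 \cdot 15\right) \left(-15250 + 49929\right) = \left(14841 + 9540\right) 34679 = 24381 \cdot 34679 = 845508699$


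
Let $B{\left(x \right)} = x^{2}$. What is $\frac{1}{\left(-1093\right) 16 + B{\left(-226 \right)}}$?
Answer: $\frac{1}{33588} \approx 2.9773 \cdot 10^{-5}$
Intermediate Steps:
$\frac{1}{\left(-1093\right) 16 + B{\left(-226 \right)}} = \frac{1}{\left(-1093\right) 16 + \left(-226\right)^{2}} = \frac{1}{-17488 + 51076} = \frac{1}{33588}$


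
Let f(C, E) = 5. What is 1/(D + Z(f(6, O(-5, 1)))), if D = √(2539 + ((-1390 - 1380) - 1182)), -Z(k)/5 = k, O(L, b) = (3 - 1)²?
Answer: -25/2038 - 3*I*√157/2038 ≈ -0.012267 - 0.018445*I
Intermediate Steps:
O(L, b) = 4 (O(L, b) = 2² = 4)
Z(k) = -5*k
D = 3*I*√157 (D = √(2539 + (-2770 - 1182)) = √(2539 - 3952) = √(-1413) = 3*I*√157 ≈ 37.59*I)
1/(D + Z(f(6, O(-5, 1)))) = 1/(3*I*√157 - 5*5) = 1/(3*I*√157 - 25) = 1/(-25 + 3*I*√157)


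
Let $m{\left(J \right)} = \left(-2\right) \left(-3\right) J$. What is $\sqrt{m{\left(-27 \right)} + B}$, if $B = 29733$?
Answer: $\sqrt{29571} \approx 171.96$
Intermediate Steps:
$m{\left(J \right)} = 6 J$
$\sqrt{m{\left(-27 \right)} + B} = \sqrt{6 \left(-27\right) + 29733} = \sqrt{-162 + 29733} = \sqrt{29571}$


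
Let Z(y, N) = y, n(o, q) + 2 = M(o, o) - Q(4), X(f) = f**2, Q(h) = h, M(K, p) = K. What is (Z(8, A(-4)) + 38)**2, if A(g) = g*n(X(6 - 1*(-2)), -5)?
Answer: 2116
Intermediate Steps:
n(o, q) = -6 + o (n(o, q) = -2 + (o - 1*4) = -2 + (o - 4) = -2 + (-4 + o) = -6 + o)
A(g) = 58*g (A(g) = g*(-6 + (6 - 1*(-2))**2) = g*(-6 + (6 + 2)**2) = g*(-6 + 8**2) = g*(-6 + 64) = g*58 = 58*g)
(Z(8, A(-4)) + 38)**2 = (8 + 38)**2 = 46**2 = 2116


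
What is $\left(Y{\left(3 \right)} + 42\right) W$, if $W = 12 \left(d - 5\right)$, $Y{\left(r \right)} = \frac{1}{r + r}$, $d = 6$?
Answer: $506$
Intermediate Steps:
$Y{\left(r \right)} = \frac{1}{2 r}$
$W = 12$ ($W = 12 \left(6 - 5\right) = 12 \cdot 1 = 12$)
$\left(Y{\left(3 \right)} + 42\right) W = \left(\frac{1}{2 \cdot 3} + 42\right) 12 = \left(\frac{1}{2} \cdot \frac{1}{3} + 42\right) 12 = \left(\frac{1}{6} + 42\right) 12 = \frac{253}{6} \cdot 12 = 506$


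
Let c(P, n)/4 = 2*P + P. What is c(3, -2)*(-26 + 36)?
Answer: 360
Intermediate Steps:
c(P, n) = 12*P (c(P, n) = 4*(2*P + P) = 4*(3*P) = 12*P)
c(3, -2)*(-26 + 36) = (12*3)*(-26 + 36) = 36*10 = 360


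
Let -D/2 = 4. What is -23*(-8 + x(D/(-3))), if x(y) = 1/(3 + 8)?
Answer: 2001/11 ≈ 181.91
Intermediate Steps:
D = -8 (D = -2*4 = -8)
x(y) = 1/11
-23*(-8 + x(D/(-3))) = -23*(-8 + 1/11) = -23*(-87/11) = 2001/11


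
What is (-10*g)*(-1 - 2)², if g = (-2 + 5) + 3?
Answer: -540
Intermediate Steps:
g = 6 (g = 3 + 3 = 6)
(-10*g)*(-1 - 2)² = (-10*6)*(-1 - 2)² = -60*(-3)² = -60*9 = -540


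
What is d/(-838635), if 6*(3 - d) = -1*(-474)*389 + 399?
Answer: 61589/1677270 ≈ 0.036720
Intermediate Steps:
d = -61589/2 (d = 3 - (-1*(-474)*389 + 399)/6 = 3 - (474*389 + 399)/6 = 3 - (184386 + 399)/6 = 3 - ⅙*184785 = 3 - 61595/2 = -61589/2 ≈ -30795.)
d/(-838635) = -61589/2/(-838635) = -61589/2*(-1/838635) = 61589/1677270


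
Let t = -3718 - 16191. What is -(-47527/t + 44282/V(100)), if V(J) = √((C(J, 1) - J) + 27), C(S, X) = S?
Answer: -47527/19909 - 44282*√3/9 ≈ -8524.5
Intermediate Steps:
t = -19909
V(J) = 3*√3 (V(J) = √((J - J) + 27) = √(0 + 27) = √27 = 3*√3)
-(-47527/t + 44282/V(100)) = -(-47527/(-19909) + 44282/((3*√3))) = -(-47527*(-1/19909) + 44282*(√3/9)) = -(47527/19909 + 44282*√3/9) = -47527/19909 - 44282*√3/9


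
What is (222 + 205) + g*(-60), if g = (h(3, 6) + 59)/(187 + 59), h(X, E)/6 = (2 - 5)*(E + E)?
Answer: 19077/41 ≈ 465.29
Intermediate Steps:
h(X, E) = -36*E (h(X, E) = 6*((2 - 5)*(E + E)) = 6*(-6*E) = -36*E)
g = -157/246 (g = (-36*6 + 59)/(187 + 59) = (-216 + 59)/246 = -157*1/246 = -157/246 ≈ -0.63821)
(222 + 205) + g*(-60) = (222 + 205) - 157/246*(-60) = 427 + 1570/41 = 19077/41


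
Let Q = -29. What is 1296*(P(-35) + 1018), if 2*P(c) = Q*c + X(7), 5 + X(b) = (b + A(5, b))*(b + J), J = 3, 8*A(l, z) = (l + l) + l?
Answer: 2031318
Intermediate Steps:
A(l, z) = 3*l/8 (A(l, z) = ((l + l) + l)/8 = (2*l + l)/8 = (3*l)/8 = 3*l/8)
X(b) = -5 + (3 + b)*(15/8 + b) (X(b) = -5 + (b + (3/8)*5)*(b + 3) = -5 + (b + 15/8)*(3 + b) = -5 + (15/8 + b)*(3 + b) = -5 + (3 + b)*(15/8 + b))
P(c) = 335/8 - 29*c/2 (P(c) = (-29*c + (5/8 + 7**2 + (39/8)*7))/2 = (-29*c + (5/8 + 49 + 273/8))/2 = (-29*c + 335/4)/2 = (335/4 - 29*c)/2 = 335/8 - 29*c/2)
1296*(P(-35) + 1018) = 1296*((335/8 - 29/2*(-35)) + 1018) = 1296*((335/8 + 1015/2) + 1018) = 1296*(4395/8 + 1018) = 1296*(12539/8) = 2031318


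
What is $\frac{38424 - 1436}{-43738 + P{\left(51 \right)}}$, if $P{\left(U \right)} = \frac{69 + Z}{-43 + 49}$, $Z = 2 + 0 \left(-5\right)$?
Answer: $- \frac{221928}{262357} \approx -0.8459$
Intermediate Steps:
$Z = 2$ ($Z = 2 + 0 = 2$)
$P{\left(U \right)} = \frac{71}{6}$ ($P{\left(U \right)} = \frac{69 + 2}{-43 + 49} = \frac{71}{6}$)
$\frac{38424 - 1436}{-43738 + P{\left(51 \right)}} = \frac{38424 - 1436}{-43738 + \frac{71}{6}} = \frac{36988}{- \frac{262357}{6}} = 36988 \left(- \frac{6}{262357}\right) = - \frac{221928}{262357}$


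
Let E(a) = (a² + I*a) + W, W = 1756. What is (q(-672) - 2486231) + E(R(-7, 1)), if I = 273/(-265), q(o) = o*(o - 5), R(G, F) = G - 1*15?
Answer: -537691449/265 ≈ -2.0290e+6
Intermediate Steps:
R(G, F) = -15 + G (R(G, F) = G - 15 = -15 + G)
q(o) = o*(-5 + o)
I = -273/265 (I = 273*(-1/265) = -273/265 ≈ -1.0302)
E(a) = 1756 + a² - 273*a/265 (E(a) = (a² - 273*a/265) + 1756 = 1756 + a² - 273*a/265)
(q(-672) - 2486231) + E(R(-7, 1)) = (-672*(-5 - 672) - 2486231) + (1756 + (-15 - 7)² - 273*(-15 - 7)/265) = (-672*(-677) - 2486231) + (1756 + (-22)² - 273/265*(-22)) = (454944 - 2486231) + (1756 + 484 + 6006/265) = -2031287 + 599606/265 = -537691449/265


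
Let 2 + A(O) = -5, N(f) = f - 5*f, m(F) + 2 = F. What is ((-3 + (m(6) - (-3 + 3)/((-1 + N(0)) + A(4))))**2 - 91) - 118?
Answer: -208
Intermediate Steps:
m(F) = -2 + F
N(f) = -4*f
A(O) = -7 (A(O) = -2 - 5 = -7)
((-3 + (m(6) - (-3 + 3)/((-1 + N(0)) + A(4))))**2 - 91) - 118 = ((-3 + ((-2 + 6) - (-3 + 3)/((-1 - 4*0) - 7)))**2 - 91) - 118 = ((-3 + (4 - 0/((-1 + 0) - 7)))**2 - 91) - 118 = ((-3 + (4 - 0/(-1 - 7)))**2 - 91) - 118 = ((-3 + (4 - 0/(-8)))**2 - 91) - 118 = ((-3 + (4 - 0*(-1)/8))**2 - 91) - 118 = ((-3 + (4 - 1*0))**2 - 91) - 118 = ((-3 + (4 + 0))**2 - 91) - 118 = ((-3 + 4)**2 - 91) - 118 = (1**2 - 91) - 118 = (1 - 91) - 118 = -90 - 118 = -208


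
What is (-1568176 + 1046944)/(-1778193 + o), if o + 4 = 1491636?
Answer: 521232/286561 ≈ 1.8189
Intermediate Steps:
o = 1491632 (o = -4 + 1491636 = 1491632)
(-1568176 + 1046944)/(-1778193 + o) = (-1568176 + 1046944)/(-1778193 + 1491632) = -521232/(-286561) = -521232*(-1/286561) = 521232/286561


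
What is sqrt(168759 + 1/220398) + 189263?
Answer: 189263 + sqrt(8197515408401034)/220398 ≈ 1.8967e+5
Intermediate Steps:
sqrt(168759 + 1/220398) + 189263 = sqrt(37194146083/220398) + 189263 = sqrt(8197515408401034)/220398 + 189263 = 189263 + sqrt(8197515408401034)/220398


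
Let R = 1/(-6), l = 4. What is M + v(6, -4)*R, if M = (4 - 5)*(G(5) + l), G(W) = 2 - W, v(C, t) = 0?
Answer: -1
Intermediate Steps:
R = -1/6 ≈ -0.16667
M = -1 (M = (4 - 5)*((2 - 1*5) + 4) = -((2 - 5) + 4) = -(-3 + 4) = -1*1 = -1)
M + v(6, -4)*R = -1 + 0*(-1/6) = -1 + 0 = -1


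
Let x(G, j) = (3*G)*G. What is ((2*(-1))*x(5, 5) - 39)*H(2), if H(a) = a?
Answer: -378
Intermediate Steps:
x(G, j) = 3*G²
((2*(-1))*x(5, 5) - 39)*H(2) = ((2*(-1))*(3*5²) - 39)*2 = (-6*25 - 39)*2 = (-2*75 - 39)*2 = (-150 - 39)*2 = -189*2 = -378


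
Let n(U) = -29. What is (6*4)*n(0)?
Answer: -696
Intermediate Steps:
(6*4)*n(0) = (6*4)*(-29) = 24*(-29) = -696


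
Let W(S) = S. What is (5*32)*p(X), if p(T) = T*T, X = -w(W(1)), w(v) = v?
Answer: 160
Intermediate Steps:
X = -1 (X = -1*1 = -1)
p(T) = T²
(5*32)*p(X) = (5*32)*(-1)² = 160*1 = 160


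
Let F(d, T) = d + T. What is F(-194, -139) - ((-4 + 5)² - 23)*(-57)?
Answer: -1587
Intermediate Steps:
F(d, T) = T + d
F(-194, -139) - ((-4 + 5)² - 23)*(-57) = (-139 - 194) - ((-4 + 5)² - 23)*(-57) = -333 - (1² - 23)*(-57) = -333 - (1 - 23)*(-57) = -333 - (-22)*(-57) = -333 - 1*1254 = -333 - 1254 = -1587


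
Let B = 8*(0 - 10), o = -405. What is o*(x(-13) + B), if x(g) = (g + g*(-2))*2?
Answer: 21870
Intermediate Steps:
B = -80 (B = 8*(-10) = -80)
x(g) = -2*g (x(g) = (g - 2*g)*2 = -g*2 = -2*g)
o*(x(-13) + B) = -405*(-2*(-13) - 80) = -405*(26 - 80) = -405*(-54) = 21870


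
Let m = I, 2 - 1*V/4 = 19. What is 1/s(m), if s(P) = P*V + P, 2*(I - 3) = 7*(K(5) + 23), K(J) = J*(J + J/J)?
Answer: -2/25259 ≈ -7.9180e-5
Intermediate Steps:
V = -68 (V = 8 - 4*19 = 8 - 76 = -68)
K(J) = J*(1 + J) (K(J) = J*(J + 1) = J*(1 + J))
I = 377/2 (I = 3 + (7*(5*(1 + 5) + 23))/2 = 3 + (7*(5*6 + 23))/2 = 3 + (7*(30 + 23))/2 = 3 + (7*53)/2 = 3 + (1/2)*371 = 3 + 371/2 = 377/2 ≈ 188.50)
m = 377/2 ≈ 188.50
s(P) = -67*P (s(P) = P*(-68) + P = -68*P + P = -67*P)
1/s(m) = 1/(-67*377/2) = 1/(-25259/2) = -2/25259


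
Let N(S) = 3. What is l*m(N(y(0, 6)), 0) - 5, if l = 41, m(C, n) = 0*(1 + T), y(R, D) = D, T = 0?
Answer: -5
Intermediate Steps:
m(C, n) = 0 (m(C, n) = 0*(1 + 0) = 0*1 = 0)
l*m(N(y(0, 6)), 0) - 5 = 41*0 - 5 = 0 - 5 = -5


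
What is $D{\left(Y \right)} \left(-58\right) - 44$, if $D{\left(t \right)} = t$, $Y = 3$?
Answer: $-218$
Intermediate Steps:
$D{\left(Y \right)} \left(-58\right) - 44 = 3 \left(-58\right) - 44 = -174 - 44 = -218$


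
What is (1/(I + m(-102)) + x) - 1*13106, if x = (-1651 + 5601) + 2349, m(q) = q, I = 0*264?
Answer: -694315/102 ≈ -6807.0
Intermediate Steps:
I = 0
x = 6299 (x = 3950 + 2349 = 6299)
(1/(I + m(-102)) + x) - 1*13106 = (1/(0 - 102) + 6299) - 1*13106 = (1/(-102) + 6299) - 13106 = (-1/102 + 6299) - 13106 = 642497/102 - 13106 = -694315/102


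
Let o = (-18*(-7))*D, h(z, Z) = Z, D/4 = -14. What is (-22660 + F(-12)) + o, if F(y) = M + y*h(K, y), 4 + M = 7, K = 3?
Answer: -29569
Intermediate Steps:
D = -56 (D = 4*(-14) = -56)
M = 3 (M = -4 + 7 = 3)
o = -7056 (o = -18*(-7)*(-56) = 126*(-56) = -7056)
F(y) = 3 + y² (F(y) = 3 + y*y = 3 + y²)
(-22660 + F(-12)) + o = (-22660 + (3 + (-12)²)) - 7056 = (-22660 + (3 + 144)) - 7056 = (-22660 + 147) - 7056 = -22513 - 7056 = -29569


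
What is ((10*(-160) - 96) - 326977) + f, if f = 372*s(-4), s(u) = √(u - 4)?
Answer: -328673 + 744*I*√2 ≈ -3.2867e+5 + 1052.2*I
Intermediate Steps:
s(u) = √(-4 + u)
f = 744*I*√2 (f = 372*√(-4 - 4) = 372*√(-8) = 372*(2*I*√2) = 744*I*√2 ≈ 1052.2*I)
((10*(-160) - 96) - 326977) + f = ((10*(-160) - 96) - 326977) + 744*I*√2 = ((-1600 - 96) - 326977) + 744*I*√2 = (-1696 - 326977) + 744*I*√2 = -328673 + 744*I*√2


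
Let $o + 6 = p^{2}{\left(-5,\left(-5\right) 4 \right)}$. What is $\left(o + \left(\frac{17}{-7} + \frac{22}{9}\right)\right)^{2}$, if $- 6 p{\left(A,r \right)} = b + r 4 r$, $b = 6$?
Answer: $\frac{20369750517796}{3969} \approx 5.1322 \cdot 10^{9}$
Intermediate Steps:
$p{\left(A,r \right)} = -1 - \frac{2 r^{2}}{3}$ ($p{\left(A,r \right)} = - \frac{6 + r 4 r}{6} = - \frac{6 + 4 r r}{6} = - \frac{6 + 4 r^{2}}{6} = -1 - \frac{2 r^{2}}{3}$)
$o = \frac{644755}{9}$ ($o = -6 + \left(-1 - \frac{2 \left(\left(-5\right) 4\right)^{2}}{3}\right)^{2} = -6 + \left(-1 - \frac{2 \left(-20\right)^{2}}{3}\right)^{2} = -6 + \left(-1 - \frac{800}{3}\right)^{2} = -6 + \left(- \frac{803}{3}\right)^{2} = -6 + \frac{644809}{9} = \frac{644755}{9} \approx 71640.0$)
$\left(o + \left(\frac{17}{-7} + \frac{22}{9}\right)\right)^{2} = \left(\frac{644755}{9} + \left(\frac{17}{-7} + \frac{22}{9}\right)\right)^{2} = \left(\frac{644755}{9} + \left(17 \left(- \frac{1}{7}\right) + 22 \cdot \frac{1}{9}\right)\right)^{2} = \left(\frac{644755}{9} + \left(- \frac{17}{7} + \frac{22}{9}\right)\right)^{2} = \left(\frac{644755}{9} + \frac{1}{63}\right)^{2} = \left(\frac{4513286}{63}\right)^{2} = \frac{20369750517796}{3969}$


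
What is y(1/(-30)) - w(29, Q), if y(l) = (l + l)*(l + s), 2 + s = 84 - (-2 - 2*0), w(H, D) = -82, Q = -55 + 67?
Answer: 34381/450 ≈ 76.402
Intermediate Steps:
Q = 12
s = 84 (s = -2 + (84 - (-2 - 2*0)) = -2 + (84 - (-2 + 0)) = -2 + (84 - 1*(-2)) = -2 + (84 + 2) = -2 + 86 = 84)
y(l) = 2*l*(84 + l) (y(l) = (l + l)*(l + 84) = (2*l)*(84 + l) = 2*l*(84 + l))
y(1/(-30)) - w(29, Q) = 2*(84 + 1/(-30))/(-30) - 1*(-82) = 2*(-1/30)*(84 - 1/30) + 82 = 2*(-1/30)*(2519/30) + 82 = -2519/450 + 82 = 34381/450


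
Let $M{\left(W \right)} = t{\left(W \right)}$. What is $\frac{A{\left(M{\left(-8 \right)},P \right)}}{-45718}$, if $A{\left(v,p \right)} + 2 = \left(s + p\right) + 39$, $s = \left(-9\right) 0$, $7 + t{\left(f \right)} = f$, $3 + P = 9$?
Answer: $- \frac{43}{45718} \approx -0.00094055$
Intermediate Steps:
$P = 6$ ($P = -3 + 9 = 6$)
$t{\left(f \right)} = -7 + f$
$M{\left(W \right)} = -7 + W$
$s = 0$
$A{\left(v,p \right)} = 37 + p$ ($A{\left(v,p \right)} = -2 + \left(\left(0 + p\right) + 39\right) = -2 + \left(p + 39\right) = -2 + \left(39 + p\right) = 37 + p$)
$\frac{A{\left(M{\left(-8 \right)},P \right)}}{-45718} = \frac{37 + 6}{-45718} = 43 \left(- \frac{1}{45718}\right) = - \frac{43}{45718}$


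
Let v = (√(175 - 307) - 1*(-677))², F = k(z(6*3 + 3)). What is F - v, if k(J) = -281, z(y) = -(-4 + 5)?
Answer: -458478 - 2708*I*√33 ≈ -4.5848e+5 - 15556.0*I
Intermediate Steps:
z(y) = -1 (z(y) = -1*1 = -1)
F = -281
v = (677 + 2*I*√33)² (v = (√(-132) + 677)² = (2*I*√33 + 677)² = (677 + 2*I*√33)² ≈ 4.582e+5 + 15556.0*I)
F - v = -281 - (458197 + 2708*I*√33) = -281 + (-458197 - 2708*I*√33) = -458478 - 2708*I*√33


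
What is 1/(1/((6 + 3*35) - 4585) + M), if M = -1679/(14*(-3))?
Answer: 46977/1877951 ≈ 0.025015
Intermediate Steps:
M = 1679/42 (M = -1679/(-42) = -1679*(-1/42) = 1679/42 ≈ 39.976)
1/(1/((6 + 3*35) - 4585) + M) = 1/(1/((6 + 3*35) - 4585) + 1679/42) = 1/(1/((6 + 105) - 4585) + 1679/42) = 1/(1/(111 - 4585) + 1679/42) = 1/(1/(-4474) + 1679/42) = 1/(-1/4474 + 1679/42) = 1/(1877951/46977) = 46977/1877951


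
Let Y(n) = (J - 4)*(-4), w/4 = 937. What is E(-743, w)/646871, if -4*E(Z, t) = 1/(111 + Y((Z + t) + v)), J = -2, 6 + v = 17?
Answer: -1/349310340 ≈ -2.8628e-9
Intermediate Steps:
v = 11 (v = -6 + 17 = 11)
w = 3748 (w = 4*937 = 3748)
Y(n) = 24 (Y(n) = (-2 - 4)*(-4) = -6*(-4) = 24)
E(Z, t) = -1/540 (E(Z, t) = -1/(4*(111 + 24)) = -¼/135 = -¼*1/135 = -1/540)
E(-743, w)/646871 = -1/540/646871 = -1/540*1/646871 = -1/349310340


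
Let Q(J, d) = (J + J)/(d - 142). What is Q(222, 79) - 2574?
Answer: -54202/21 ≈ -2581.0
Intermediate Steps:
Q(J, d) = 2*J/(-142 + d) (Q(J, d) = (2*J)/(-142 + d) = 2*J/(-142 + d))
Q(222, 79) - 2574 = 2*222/(-142 + 79) - 2574 = 2*222/(-63) - 2574 = 2*222*(-1/63) - 2574 = -148/21 - 2574 = -54202/21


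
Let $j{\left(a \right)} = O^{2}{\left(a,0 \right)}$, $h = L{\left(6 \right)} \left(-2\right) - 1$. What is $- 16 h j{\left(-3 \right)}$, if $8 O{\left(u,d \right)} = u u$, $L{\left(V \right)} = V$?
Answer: $\frac{1053}{4} \approx 263.25$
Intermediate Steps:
$O{\left(u,d \right)} = \frac{u^{2}}{8}$ ($O{\left(u,d \right)} = \frac{u u}{8} = \frac{u^{2}}{8}$)
$h = -13$ ($h = 6 \left(-2\right) - 1 = -12 - 1 = -13$)
$j{\left(a \right)} = \frac{a^{4}}{64}$ ($j{\left(a \right)} = \left(\frac{a^{2}}{8}\right)^{2} = \frac{a^{4}}{64}$)
$- 16 h j{\left(-3 \right)} = \left(-16\right) \left(-13\right) \frac{\left(-3\right)^{4}}{64} = 208 \cdot \frac{1}{64} \cdot 81 = 208 \cdot \frac{81}{64} = \frac{1053}{4}$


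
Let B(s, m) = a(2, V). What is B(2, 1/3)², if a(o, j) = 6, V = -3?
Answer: 36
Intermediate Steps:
B(s, m) = 6
B(2, 1/3)² = 6² = 36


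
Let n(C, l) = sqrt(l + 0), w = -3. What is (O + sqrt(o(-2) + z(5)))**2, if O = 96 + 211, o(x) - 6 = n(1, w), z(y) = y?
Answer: (307 + sqrt(11 + I*sqrt(3)))**2 ≈ 96303.0 + 161.6*I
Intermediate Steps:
n(C, l) = sqrt(l)
o(x) = 6 + I*sqrt(3) (o(x) = 6 + sqrt(-3) = 6 + I*sqrt(3))
O = 307
(O + sqrt(o(-2) + z(5)))**2 = (307 + sqrt((6 + I*sqrt(3)) + 5))**2 = (307 + sqrt(11 + I*sqrt(3)))**2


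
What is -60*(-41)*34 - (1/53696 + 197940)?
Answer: -6137452801/53696 ≈ -1.1430e+5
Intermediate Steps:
-60*(-41)*34 - (1/53696 + 197940) = 2460*34 - (1/53696 + 197940) = 83640 - 1*10628586241/53696 = 83640 - 10628586241/53696 = -6137452801/53696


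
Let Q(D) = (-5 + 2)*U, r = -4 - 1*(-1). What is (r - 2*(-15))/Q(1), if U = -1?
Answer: 9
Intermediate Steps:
r = -3 (r = -4 + 1 = -3)
Q(D) = 3 (Q(D) = (-5 + 2)*(-1) = -3*(-1) = 3)
(r - 2*(-15))/Q(1) = (-3 - 2*(-15))/3 = (-3 + 30)*(1/3) = 27*(1/3) = 9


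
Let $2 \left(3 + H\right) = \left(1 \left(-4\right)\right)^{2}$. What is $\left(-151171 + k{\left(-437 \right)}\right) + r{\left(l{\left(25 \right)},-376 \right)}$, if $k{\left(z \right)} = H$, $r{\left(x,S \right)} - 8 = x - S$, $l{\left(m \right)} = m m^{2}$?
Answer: $-135157$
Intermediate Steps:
$l{\left(m \right)} = m^{3}$
$r{\left(x,S \right)} = 8 + x - S$ ($r{\left(x,S \right)} = 8 - \left(S - x\right) = 8 + x - S$)
$H = 5$ ($H = -3 + \frac{\left(1 \left(-4\right)\right)^{2}}{2} = -3 + \frac{\left(-4\right)^{2}}{2} = -3 + \frac{1}{2} \cdot 16 = -3 + 8 = 5$)
$k{\left(z \right)} = 5$
$\left(-151171 + k{\left(-437 \right)}\right) + r{\left(l{\left(25 \right)},-376 \right)} = \left(-151171 + 5\right) + \left(8 + 25^{3} - -376\right) = -151166 + \left(8 + 15625 + 376\right) = -151166 + 16009 = -135157$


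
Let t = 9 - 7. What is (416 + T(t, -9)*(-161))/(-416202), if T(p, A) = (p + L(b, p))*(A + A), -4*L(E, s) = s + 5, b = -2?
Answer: -2281/832404 ≈ -0.0027403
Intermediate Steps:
t = 2
L(E, s) = -5/4 - s/4 (L(E, s) = -(s + 5)/4 = -(5 + s)/4 = -5/4 - s/4)
T(p, A) = 2*A*(-5/4 + 3*p/4) (T(p, A) = (p + (-5/4 - p/4))*(A + A) = (-5/4 + 3*p/4)*(2*A) = 2*A*(-5/4 + 3*p/4))
(416 + T(t, -9)*(-161))/(-416202) = (416 + ((½)*(-9)*(-5 + 3*2))*(-161))/(-416202) = (416 + ((½)*(-9)*(-5 + 6))*(-161))*(-1/416202) = (416 + ((½)*(-9)*1)*(-161))*(-1/416202) = (416 - 9/2*(-161))*(-1/416202) = (416 + 1449/2)*(-1/416202) = (2281/2)*(-1/416202) = -2281/832404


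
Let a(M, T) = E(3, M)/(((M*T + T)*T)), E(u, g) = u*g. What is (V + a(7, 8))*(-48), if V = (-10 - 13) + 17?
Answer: 9153/32 ≈ 286.03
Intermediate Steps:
E(u, g) = g*u
V = -6 (V = -23 + 17 = -6)
a(M, T) = 3*M/(T*(T + M*T)) (a(M, T) = (M*3)/(((M*T + T)*T)) = (3*M)/(((T + M*T)*T)) = (3*M)/((T*(T + M*T))) = (3*M)*(1/(T*(T + M*T))) = 3*M/(T*(T + M*T)))
(V + a(7, 8))*(-48) = (-6 + 3*7/(8²*(1 + 7)))*(-48) = (-6 + 3*7*(1/64)/8)*(-48) = (-6 + 3*7*(1/64)*(⅛))*(-48) = (-6 + 21/512)*(-48) = -3051/512*(-48) = 9153/32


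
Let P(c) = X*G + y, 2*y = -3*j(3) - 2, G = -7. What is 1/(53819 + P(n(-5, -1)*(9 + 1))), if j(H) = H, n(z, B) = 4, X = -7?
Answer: 2/107725 ≈ 1.8566e-5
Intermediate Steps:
y = -11/2 (y = (-3*3 - 2)/2 = (-9 - 2)/2 = (½)*(-11) = -11/2 ≈ -5.5000)
P(c) = 87/2 (P(c) = -7*(-7) - 11/2 = 49 - 11/2 = 87/2)
1/(53819 + P(n(-5, -1)*(9 + 1))) = 1/(53819 + 87/2) = 1/(107725/2) = 2/107725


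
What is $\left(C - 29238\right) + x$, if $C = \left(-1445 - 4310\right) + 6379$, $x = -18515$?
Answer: $-47129$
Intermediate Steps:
$C = 624$ ($C = -5755 + 6379 = 624$)
$\left(C - 29238\right) + x = \left(624 - 29238\right) - 18515 = -28614 - 18515 = -47129$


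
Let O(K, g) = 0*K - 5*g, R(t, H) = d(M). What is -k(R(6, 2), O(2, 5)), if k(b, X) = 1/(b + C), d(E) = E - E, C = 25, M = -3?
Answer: -1/25 ≈ -0.040000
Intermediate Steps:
d(E) = 0
R(t, H) = 0
O(K, g) = -5*g (O(K, g) = 0 - 5*g = -5*g)
k(b, X) = 1/(25 + b) (k(b, X) = 1/(b + 25) = 1/(25 + b))
-k(R(6, 2), O(2, 5)) = -1/(25 + 0) = -1/25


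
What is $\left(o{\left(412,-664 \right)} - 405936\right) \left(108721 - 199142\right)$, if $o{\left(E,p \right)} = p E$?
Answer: $61441431184$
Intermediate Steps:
$o{\left(E,p \right)} = E p$
$\left(o{\left(412,-664 \right)} - 405936\right) \left(108721 - 199142\right) = \left(412 \left(-664\right) - 405936\right) \left(108721 - 199142\right) = \left(-273568 - 405936\right) \left(-90421\right) = \left(-679504\right) \left(-90421\right) = 61441431184$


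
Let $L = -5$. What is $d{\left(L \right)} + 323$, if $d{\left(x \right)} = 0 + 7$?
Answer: $330$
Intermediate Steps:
$d{\left(x \right)} = 7$
$d{\left(L \right)} + 323 = 7 + 323 = 330$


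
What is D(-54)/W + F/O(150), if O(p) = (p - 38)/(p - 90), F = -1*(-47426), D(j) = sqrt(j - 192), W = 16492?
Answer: 355695/14 + I*sqrt(246)/16492 ≈ 25407.0 + 0.00095103*I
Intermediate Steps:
D(j) = sqrt(-192 + j)
F = 47426
O(p) = (-38 + p)/(-90 + p)
D(-54)/W + F/O(150) = sqrt(-192 - 54)/16492 + 47426/(((-38 + 150)/(-90 + 150))) = sqrt(-246)*(1/16492) + 47426/((112/60)) = (I*sqrt(246))*(1/16492) + 47426/(((1/60)*112)) = I*sqrt(246)/16492 + 47426/(28/15) = I*sqrt(246)/16492 + 47426*(15/28) = I*sqrt(246)/16492 + 355695/14 = 355695/14 + I*sqrt(246)/16492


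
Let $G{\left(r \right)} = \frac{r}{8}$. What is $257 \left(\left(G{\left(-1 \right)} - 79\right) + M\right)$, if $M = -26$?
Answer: $- \frac{216137}{8} \approx -27017.0$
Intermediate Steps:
$G{\left(r \right)} = \frac{r}{8}$ ($G{\left(r \right)} = r \frac{1}{8} = \frac{r}{8}$)
$257 \left(\left(G{\left(-1 \right)} - 79\right) + M\right) = 257 \left(\left(\frac{1}{8} \left(-1\right) - 79\right) - 26\right) = 257 \left(\left(- \frac{1}{8} - 79\right) - 26\right) = 257 \left(- \frac{633}{8} - 26\right) = 257 \left(- \frac{841}{8}\right) = - \frac{216137}{8}$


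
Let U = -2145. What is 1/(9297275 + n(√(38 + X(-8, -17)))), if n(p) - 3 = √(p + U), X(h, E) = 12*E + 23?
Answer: 1/(9297278 + √(-2145 + I*√143)) ≈ 1.0756e-7 - 5.0e-13*I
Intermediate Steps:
X(h, E) = 23 + 12*E
n(p) = 3 + √(-2145 + p) (n(p) = 3 + √(p - 2145) = 3 + √(-2145 + p))
1/(9297275 + n(√(38 + X(-8, -17)))) = 1/(9297275 + (3 + √(-2145 + √(38 + (23 + 12*(-17)))))) = 1/(9297275 + (3 + √(-2145 + √(38 + (23 - 204))))) = 1/(9297275 + (3 + √(-2145 + √(38 - 181)))) = 1/(9297275 + (3 + √(-2145 + √(-143)))) = 1/(9297275 + (3 + √(-2145 + I*√143))) = 1/(9297278 + √(-2145 + I*√143))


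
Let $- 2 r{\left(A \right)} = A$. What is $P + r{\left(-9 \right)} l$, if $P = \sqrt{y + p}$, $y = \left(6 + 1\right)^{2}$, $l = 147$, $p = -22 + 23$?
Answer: $\frac{1323}{2} + 5 \sqrt{2} \approx 668.57$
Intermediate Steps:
$p = 1$
$r{\left(A \right)} = - \frac{A}{2}$
$y = 49$ ($y = 7^{2} = 49$)
$P = 5 \sqrt{2}$ ($P = \sqrt{49 + 1} = \sqrt{50} = 5 \sqrt{2} \approx 7.0711$)
$P + r{\left(-9 \right)} l = 5 \sqrt{2} + \left(- \frac{1}{2}\right) \left(-9\right) 147 = 5 \sqrt{2} + \frac{9}{2} \cdot 147 = 5 \sqrt{2} + \frac{1323}{2} = \frac{1323}{2} + 5 \sqrt{2}$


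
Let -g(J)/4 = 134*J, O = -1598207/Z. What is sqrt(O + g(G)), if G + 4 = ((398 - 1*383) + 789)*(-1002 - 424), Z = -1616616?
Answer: sqrt(44612147010566103190)/269436 ≈ 24790.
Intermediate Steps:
G = -1146508 (G = -4 + ((398 - 1*383) + 789)*(-1002 - 424) = -4 + ((398 - 383) + 789)*(-1426) = -4 + (15 + 789)*(-1426) = -4 + 804*(-1426) = -4 - 1146504 = -1146508)
O = 1598207/1616616 (O = -1598207/(-1616616) = -1598207*(-1/1616616) = 1598207/1616616 ≈ 0.98861)
g(J) = -536*J
sqrt(O + g(G)) = sqrt(1598207/1616616 - 536*(-1146508)) = sqrt(1598207/1616616 + 614528288) = sqrt(993456264431615/1616616) = sqrt(44612147010566103190)/269436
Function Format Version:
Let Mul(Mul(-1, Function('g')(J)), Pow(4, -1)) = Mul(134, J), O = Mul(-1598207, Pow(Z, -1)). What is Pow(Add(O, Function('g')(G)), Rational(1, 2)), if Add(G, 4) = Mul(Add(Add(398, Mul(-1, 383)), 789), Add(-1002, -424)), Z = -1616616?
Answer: Mul(Rational(1, 269436), Pow(44612147010566103190, Rational(1, 2))) ≈ 24790.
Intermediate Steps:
G = -1146508 (G = Add(-4, Mul(Add(Add(398, Mul(-1, 383)), 789), Add(-1002, -424))) = Add(-4, Mul(Add(Add(398, -383), 789), -1426)) = Add(-4, Mul(Add(15, 789), -1426)) = Add(-4, Mul(804, -1426)) = Add(-4, -1146504) = -1146508)
O = Rational(1598207, 1616616) (O = Mul(-1598207, Pow(-1616616, -1)) = Mul(-1598207, Rational(-1, 1616616)) = Rational(1598207, 1616616) ≈ 0.98861)
Function('g')(J) = Mul(-536, J) (Function('g')(J) = Mul(-4, Mul(134, J)) = Mul(-536, J))
Pow(Add(O, Function('g')(G)), Rational(1, 2)) = Pow(Add(Rational(1598207, 1616616), Mul(-536, -1146508)), Rational(1, 2)) = Pow(Add(Rational(1598207, 1616616), 614528288), Rational(1, 2)) = Pow(Rational(993456264431615, 1616616), Rational(1, 2)) = Mul(Rational(1, 269436), Pow(44612147010566103190, Rational(1, 2)))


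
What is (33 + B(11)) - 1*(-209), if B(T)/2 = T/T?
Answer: 244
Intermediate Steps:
B(T) = 2 (B(T) = 2*(T/T) = 2*1 = 2)
(33 + B(11)) - 1*(-209) = (33 + 2) - 1*(-209) = 35 + 209 = 244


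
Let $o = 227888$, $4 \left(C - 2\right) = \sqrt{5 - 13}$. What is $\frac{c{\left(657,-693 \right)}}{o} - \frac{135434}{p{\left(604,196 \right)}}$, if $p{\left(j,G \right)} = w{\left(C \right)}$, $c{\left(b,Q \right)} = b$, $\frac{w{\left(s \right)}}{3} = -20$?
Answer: $\frac{7715955703}{3418320} \approx 2257.2$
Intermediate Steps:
$C = 2 + \frac{i \sqrt{2}}{2}$ ($C = 2 + \frac{\sqrt{5 - 13}}{4} = 2 + \frac{\sqrt{-8}}{4} = 2 + \frac{2 i \sqrt{2}}{4} = 2 + \frac{i \sqrt{2}}{2} \approx 2.0 + 0.70711 i$)
$w{\left(s \right)} = -60$ ($w{\left(s \right)} = 3 \left(-20\right) = -60$)
$p{\left(j,G \right)} = -60$
$\frac{c{\left(657,-693 \right)}}{o} - \frac{135434}{p{\left(604,196 \right)}} = \frac{657}{227888} - \frac{135434}{-60} = 657 \cdot \frac{1}{227888} - - \frac{67717}{30} = \frac{657}{227888} + \frac{67717}{30} = \frac{7715955703}{3418320}$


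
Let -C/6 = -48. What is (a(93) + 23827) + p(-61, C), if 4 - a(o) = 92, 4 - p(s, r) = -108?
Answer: 23851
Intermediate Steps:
C = 288 (C = -6*(-48) = 288)
p(s, r) = 112 (p(s, r) = 4 - 1*(-108) = 4 + 108 = 112)
a(o) = -88 (a(o) = 4 - 1*92 = 4 - 92 = -88)
(a(93) + 23827) + p(-61, C) = (-88 + 23827) + 112 = 23739 + 112 = 23851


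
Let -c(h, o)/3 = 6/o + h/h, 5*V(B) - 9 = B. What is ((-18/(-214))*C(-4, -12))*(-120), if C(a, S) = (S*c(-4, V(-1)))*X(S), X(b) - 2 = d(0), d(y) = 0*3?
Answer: -369360/107 ≈ -3452.0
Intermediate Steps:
V(B) = 9/5 + B/5
c(h, o) = -3 - 18/o (c(h, o) = -3*(6/o + h/h) = -3*(6/o + 1) = -3*(1 + 6/o) = -3 - 18/o)
d(y) = 0
X(b) = 2 (X(b) = 2 + 0 = 2)
C(a, S) = -57*S/2 (C(a, S) = (S*(-3 - 18/(9/5 + (⅕)*(-1))))*2 = (S*(-3 - 18/(9/5 - ⅕)))*2 = (S*(-3 - 18/8/5))*2 = (S*(-3 - 18*5/8))*2 = (S*(-3 - 45/4))*2 = (S*(-57/4))*2 = -57*S/4*2 = -57*S/2)
((-18/(-214))*C(-4, -12))*(-120) = ((-18/(-214))*(-57/2*(-12)))*(-120) = (-18*(-1/214)*342)*(-120) = ((9/107)*342)*(-120) = (3078/107)*(-120) = -369360/107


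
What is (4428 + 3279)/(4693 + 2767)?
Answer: 7707/7460 ≈ 1.0331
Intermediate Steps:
(4428 + 3279)/(4693 + 2767) = 7707/7460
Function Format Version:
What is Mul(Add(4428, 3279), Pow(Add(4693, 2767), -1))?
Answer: Rational(7707, 7460) ≈ 1.0331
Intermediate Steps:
Mul(Add(4428, 3279), Pow(Add(4693, 2767), -1)) = Mul(7707, Pow(7460, -1)) = Mul(7707, Rational(1, 7460)) = Rational(7707, 7460)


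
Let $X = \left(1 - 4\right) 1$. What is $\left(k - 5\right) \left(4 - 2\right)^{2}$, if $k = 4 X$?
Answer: $-68$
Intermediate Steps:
$X = -3$ ($X = \left(-3\right) 1 = -3$)
$k = -12$ ($k = 4 \left(-3\right) = -12$)
$\left(k - 5\right) \left(4 - 2\right)^{2} = \left(-12 - 5\right) \left(4 - 2\right)^{2} = - 17 \cdot 2^{2} = \left(-17\right) 4 = -68$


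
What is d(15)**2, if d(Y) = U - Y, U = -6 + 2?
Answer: 361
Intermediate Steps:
U = -4
d(Y) = -4 - Y
d(15)**2 = (-4 - 1*15)**2 = (-4 - 15)**2 = (-19)**2 = 361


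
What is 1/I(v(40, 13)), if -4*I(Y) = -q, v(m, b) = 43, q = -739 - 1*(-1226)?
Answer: 4/487 ≈ 0.0082135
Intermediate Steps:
q = 487 (q = -739 + 1226 = 487)
I(Y) = 487/4 (I(Y) = -(-1)*487/4 = -¼*(-487) = 487/4)
1/I(v(40, 13)) = 1/(487/4) = 4/487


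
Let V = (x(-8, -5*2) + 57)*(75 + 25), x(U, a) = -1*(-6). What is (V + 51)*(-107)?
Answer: -679557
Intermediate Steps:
x(U, a) = 6
V = 6300 (V = (6 + 57)*(75 + 25) = 63*100 = 6300)
(V + 51)*(-107) = (6300 + 51)*(-107) = 6351*(-107) = -679557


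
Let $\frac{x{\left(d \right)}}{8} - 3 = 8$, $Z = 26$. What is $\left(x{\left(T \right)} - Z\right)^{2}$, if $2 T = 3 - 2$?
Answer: $3844$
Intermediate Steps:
$T = \frac{1}{2}$ ($T = \frac{3 - 2}{2} = \frac{1}{2} \cdot 1 = \frac{1}{2} \approx 0.5$)
$x{\left(d \right)} = 88$ ($x{\left(d \right)} = 24 + 8 \cdot 8 = 24 + 64 = 88$)
$\left(x{\left(T \right)} - Z\right)^{2} = \left(88 - 26\right)^{2} = 62^{2} = 3844$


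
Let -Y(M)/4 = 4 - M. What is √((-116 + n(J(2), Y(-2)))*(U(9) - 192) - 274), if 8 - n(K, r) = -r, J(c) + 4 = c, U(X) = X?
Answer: √23882 ≈ 154.54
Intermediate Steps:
Y(M) = -16 + 4*M (Y(M) = -4*(4 - M) = -16 + 4*M)
J(c) = -4 + c
n(K, r) = 8 + r (n(K, r) = 8 - (-1)*r = 8 + r)
√((-116 + n(J(2), Y(-2)))*(U(9) - 192) - 274) = √((-116 + (8 + (-16 + 4*(-2))))*(9 - 192) - 274) = √((-116 + (8 + (-16 - 8)))*(-183) - 274) = √((-116 + (8 - 24))*(-183) - 274) = √((-116 - 16)*(-183) - 274) = √(-132*(-183) - 274) = √(24156 - 274) = √23882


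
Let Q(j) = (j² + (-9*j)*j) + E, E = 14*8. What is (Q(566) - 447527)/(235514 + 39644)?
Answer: -3010263/275158 ≈ -10.940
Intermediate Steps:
E = 112
Q(j) = 112 - 8*j² (Q(j) = (j² + (-9*j)*j) + 112 = (j² - 9*j²) + 112 = -8*j² + 112 = 112 - 8*j²)
(Q(566) - 447527)/(235514 + 39644) = ((112 - 8*566²) - 447527)/(235514 + 39644) = ((112 - 8*320356) - 447527)/275158 = ((112 - 2562848) - 447527)*(1/275158) = (-2562736 - 447527)*(1/275158) = -3010263*1/275158 = -3010263/275158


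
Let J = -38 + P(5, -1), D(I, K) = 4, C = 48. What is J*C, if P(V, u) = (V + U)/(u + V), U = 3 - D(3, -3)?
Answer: -1776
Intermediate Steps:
U = -1 (U = 3 - 1*4 = 3 - 4 = -1)
P(V, u) = (-1 + V)/(V + u) (P(V, u) = (V - 1)/(u + V) = (-1 + V)/(V + u))
J = -37 (J = -38 + (-1 + 5)/(5 - 1) = -38 + 4/4 = -38 + (¼)*4 = -38 + 1 = -37)
J*C = -37*48 = -1776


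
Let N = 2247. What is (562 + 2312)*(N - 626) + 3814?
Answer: 4662568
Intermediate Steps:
(562 + 2312)*(N - 626) + 3814 = (562 + 2312)*(2247 - 626) + 3814 = 2874*1621 + 3814 = 4658754 + 3814 = 4662568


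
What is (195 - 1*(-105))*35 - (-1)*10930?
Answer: 21430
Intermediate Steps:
(195 - 1*(-105))*35 - (-1)*10930 = (195 + 105)*35 - 1*(-10930) = 300*35 + 10930 = 10500 + 10930 = 21430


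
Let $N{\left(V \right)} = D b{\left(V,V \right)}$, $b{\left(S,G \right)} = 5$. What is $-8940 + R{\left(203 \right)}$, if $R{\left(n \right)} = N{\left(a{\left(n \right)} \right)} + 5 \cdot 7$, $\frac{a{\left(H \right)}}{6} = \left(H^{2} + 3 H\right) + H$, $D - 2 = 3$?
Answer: $-8880$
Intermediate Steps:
$D = 5$ ($D = 2 + 3 = 5$)
$a{\left(H \right)} = 6 H^{2} + 24 H$ ($a{\left(H \right)} = 6 \left(\left(H^{2} + 3 H\right) + H\right) = 6 \left(H^{2} + 4 H\right) = 6 H^{2} + 24 H$)
$N{\left(V \right)} = 25$ ($N{\left(V \right)} = 5 \cdot 5 = 25$)
$R{\left(n \right)} = 60$ ($R{\left(n \right)} = 25 + 5 \cdot 7 = 25 + 35 = 60$)
$-8940 + R{\left(203 \right)} = -8940 + 60 = -8880$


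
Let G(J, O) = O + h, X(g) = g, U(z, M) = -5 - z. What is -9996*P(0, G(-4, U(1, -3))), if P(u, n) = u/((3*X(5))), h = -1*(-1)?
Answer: 0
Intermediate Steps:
h = 1
G(J, O) = 1 + O (G(J, O) = O + 1 = 1 + O)
P(u, n) = u/15 (P(u, n) = u/((3*5)) = u/15)
-9996*P(0, G(-4, U(1, -3))) = -3332*0/5 = -9996*0 = 0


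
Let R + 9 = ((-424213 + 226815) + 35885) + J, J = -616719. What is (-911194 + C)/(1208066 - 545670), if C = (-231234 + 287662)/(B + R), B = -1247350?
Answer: -922853211041/670871688018 ≈ -1.3756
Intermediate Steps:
R = -778241 (R = -9 + (((-424213 + 226815) + 35885) - 616719) = -9 + ((-197398 + 35885) - 616719) = -9 + (-161513 - 616719) = -9 - 778232 = -778241)
C = -56428/2025591 (C = (-231234 + 287662)/(-1247350 - 778241) = 56428/(-2025591) = 56428*(-1/2025591) = -56428/2025591 ≈ -0.027858)
(-911194 + C)/(1208066 - 545670) = (-911194 - 56428/2025591)/(1208066 - 545670) = -1845706422082/2025591/662396 = -1845706422082/2025591*1/662396 = -922853211041/670871688018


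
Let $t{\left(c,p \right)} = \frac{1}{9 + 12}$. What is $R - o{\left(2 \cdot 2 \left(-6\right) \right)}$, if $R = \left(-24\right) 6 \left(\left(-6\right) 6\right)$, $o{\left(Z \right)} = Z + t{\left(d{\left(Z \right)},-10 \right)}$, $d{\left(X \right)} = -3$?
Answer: $\frac{109367}{21} \approx 5208.0$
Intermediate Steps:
$t{\left(c,p \right)} = \frac{1}{21}$
$o{\left(Z \right)} = \frac{1}{21} + Z$ ($o{\left(Z \right)} = Z + \frac{1}{21} = \frac{1}{21} + Z$)
$R = 5184$ ($R = \left(-144\right) \left(-36\right) = 5184$)
$R - o{\left(2 \cdot 2 \left(-6\right) \right)} = 5184 - \left(\frac{1}{21} + 2 \cdot 2 \left(-6\right)\right) = 5184 - \left(\frac{1}{21} + 4 \left(-6\right)\right) = 5184 - \left(\frac{1}{21} - 24\right) = 5184 - - \frac{503}{21} = 5184 + \frac{503}{21} = \frac{109367}{21}$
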